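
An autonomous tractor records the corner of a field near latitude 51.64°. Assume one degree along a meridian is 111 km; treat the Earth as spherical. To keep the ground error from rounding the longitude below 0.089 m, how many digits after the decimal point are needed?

At 51.64° one degree of longitude covers 111000 × cos 51.64° ≈ 111000 × 0.6206 ≈ 68886.7 m.
N decimal places → at most half a unit in the last place, 0.5 × 10⁻ᴺ° = 68886.7/2 × 10⁻ᴺ m.
Need 0.5 × 68886.7 × 10⁻ᴺ ≤ 0.089 → 10⁻ᴺ ≤ 2.584e-06, so N ≥ 5.59.
N = 5 would give 0.344 m (too coarse); N = 6 gives 0.0344 m ≤ 0.089 m.

6 decimal places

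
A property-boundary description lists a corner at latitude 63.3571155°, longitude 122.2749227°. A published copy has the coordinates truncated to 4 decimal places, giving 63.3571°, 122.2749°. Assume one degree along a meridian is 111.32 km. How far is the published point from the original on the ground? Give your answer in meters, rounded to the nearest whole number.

The latitude changed by +0.0000155° and the longitude by +0.0000227°.
North–south shift: 0.0000155 × 111320 = 1.72546 m.
East–west at this latitude: 0.0000227° × 111320 × cos 63.3571° ≈ 0.0000227 × 49919.1 = 1.13316 m.
Distance: √(1.72546² + 1.13316²) ≈ 2.06428 m.

2 meters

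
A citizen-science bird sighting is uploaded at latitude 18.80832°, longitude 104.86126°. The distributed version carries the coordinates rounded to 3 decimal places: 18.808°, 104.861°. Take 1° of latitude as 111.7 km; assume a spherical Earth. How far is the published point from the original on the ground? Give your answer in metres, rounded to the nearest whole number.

45 metres

The latitude changed by +0.00032° and the longitude by +0.00026°.
North–south shift: 0.00032 × 111700 = 35.744 m.
E–W at 18.808°: 0.00026° × 111700 × cos 18.808° = 0.00026 × 111700 × 0.9466 ≈ 27.4913 m.
Combined displacement = (35.744² + 27.4913²)^½ ≈ 45.0933 m.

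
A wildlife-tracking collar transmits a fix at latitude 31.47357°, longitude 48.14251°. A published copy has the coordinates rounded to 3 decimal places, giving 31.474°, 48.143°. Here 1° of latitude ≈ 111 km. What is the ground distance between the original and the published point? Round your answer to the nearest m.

Δlat = 31.47357 − 31.474 = -0.00043°; Δlon = 48.14251 − 48.143 = -0.00049°.
N–S: -0.00043° × 111000 m/° = -47.73 m.
E–W at 31.474°: -0.00049° × 111000 × cos 31.474° = -0.00049 × 111000 × 0.8529 ≈ -46.388 m.
Combined displacement = (47.73² + 46.388²)^½ ≈ 66.5582 m.

67 m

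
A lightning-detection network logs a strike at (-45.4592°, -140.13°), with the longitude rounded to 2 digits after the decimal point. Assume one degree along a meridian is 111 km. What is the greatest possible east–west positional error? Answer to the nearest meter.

Rounding to 2 decimal places leaves the longitude within ±0.005° of the true value.
One degree of longitude at 45.4592° is 111000 × cos 45.4592° ≈ 111000 × 0.7014 = 77857.3 m.
Maximum E–W displacement: 0.005 × 77857.3 = 389.286 m.

389 meters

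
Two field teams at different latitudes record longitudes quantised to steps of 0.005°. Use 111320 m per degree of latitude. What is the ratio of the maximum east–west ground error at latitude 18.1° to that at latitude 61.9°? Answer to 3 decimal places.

2.018

With a 0.005° grid the true value lies within half a step, ±0.005°/2 = ±0.0025°, of the stored one.
At 18.1°: 0.0025° × 111320 × cos 18.1° = 0.0025 × 111320 × 0.9505 ≈ 264.53 m.
Error at 61.9° = 0.0025° × 111320 × cos 61.9° ≈ 278.3 × 0.4710 = 131.08 m.
Ratio: 264.53 / 131.08 = cos 18.1° / cos 61.9° ≈ 2.0180.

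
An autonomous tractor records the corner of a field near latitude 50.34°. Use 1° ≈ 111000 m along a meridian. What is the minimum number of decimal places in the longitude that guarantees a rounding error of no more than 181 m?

At 50.34° one degree of longitude covers 111000 × cos 50.34° ≈ 111000 × 0.6382 ≈ 70843.6 m.
Rounding to N decimal places gives at most 0.5 × 10⁻ᴺ degrees of error, i.e. 0.5 × 10⁻ᴺ × 70843.6 m.
Need 0.5 × 70843.6 × 10⁻ᴺ ≤ 181 → 10⁻ᴺ ≤ 5.110e-03, so N ≥ 2.29.
So 3 decimal places suffice (35.4 m); 2 would allow up to 354 m.

3 decimal places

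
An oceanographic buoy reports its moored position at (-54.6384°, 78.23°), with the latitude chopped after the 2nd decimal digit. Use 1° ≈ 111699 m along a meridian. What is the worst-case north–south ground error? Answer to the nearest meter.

Truncating at 2 decimal places can drop up to a full unit in the last place, so the latitude may be off by as much as 0.01°.
North–south distance: 0.01° × 111699 m/° = 1116.99 m.

1117 meters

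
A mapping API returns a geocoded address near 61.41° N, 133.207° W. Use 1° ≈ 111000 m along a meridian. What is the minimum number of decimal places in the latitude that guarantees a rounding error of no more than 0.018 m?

7

One degree of latitude covers 111000 m.
Rounding to N decimal places gives at most 0.5 × 10⁻ᴺ degrees of error, i.e. 0.5 × 10⁻ᴺ × 111000 m.
Need 0.5 × 111000 × 10⁻ᴺ ≤ 0.018 → 10⁻ᴺ ≤ 3.243e-07, so N ≥ 6.49.
So 7 decimal places suffice (0.00555 m); 6 would allow up to 0.0555 m.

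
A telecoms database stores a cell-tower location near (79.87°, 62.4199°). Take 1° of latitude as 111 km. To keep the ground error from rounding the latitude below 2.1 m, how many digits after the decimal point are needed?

5 decimal places

One degree of latitude covers 111000 m.
With N decimal places the half-ulp bound is 0.5·10⁻ᴺ°, or 0.5·10⁻ᴺ × 111000 m on the ground.
Setting 55500 × 10⁻ᴺ ≤ 2.1 gives 10ᴺ ≥ 2.643e+04, i.e. N ≥ 4.42.
At 4 places the error can reach 5.55 m, but 5 places keeps it to 0.555 m.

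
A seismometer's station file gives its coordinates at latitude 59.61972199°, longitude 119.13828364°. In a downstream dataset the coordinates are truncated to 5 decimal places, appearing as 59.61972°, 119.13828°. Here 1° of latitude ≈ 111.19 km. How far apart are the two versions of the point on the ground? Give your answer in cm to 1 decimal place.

Δlat = 59.61972199 − 59.61972 = +0.00000199°; Δlon = 119.13828364 − 119.13828 = +0.00000364°.
North–south shift: 0.00000199 × 111190 = 0.221268 m.
East–west at this latitude: 0.00000364° × 111190 × cos 59.6197° ≈ 0.00000364 × 56232.9 = 0.204688 m.
Combined displacement = (0.221268² + 0.204688²)^½ ≈ 0.301424 m.
That is 0.301424 m = 30.142 cm.

30.1 cm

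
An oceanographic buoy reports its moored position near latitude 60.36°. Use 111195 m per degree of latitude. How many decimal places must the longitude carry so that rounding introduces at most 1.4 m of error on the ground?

At 60.36° one degree of longitude covers 111195 × cos 60.36° ≈ 111195 × 0.4945 ≈ 54991.4 m.
Rounding to N decimal places gives at most 0.5 × 10⁻ᴺ degrees of error, i.e. 0.5 × 10⁻ᴺ × 54991.4 m.
Need 0.5 × 54991.4 × 10⁻ᴺ ≤ 1.4 → 10⁻ᴺ ≤ 5.092e-05, so N ≥ 4.29.
At 4 places the error can reach 2.75 m, but 5 places keeps it to 0.275 m.

5 decimal places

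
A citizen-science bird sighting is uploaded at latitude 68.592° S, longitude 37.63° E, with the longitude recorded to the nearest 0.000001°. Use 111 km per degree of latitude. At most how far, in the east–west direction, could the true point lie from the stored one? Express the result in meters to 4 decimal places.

Rounding to 6 decimal places leaves the longitude within ±5e-07° of the true value.
At latitude 68.592° a degree of longitude spans 111000 m × cos 68.592° = 111000 × 0.3650 ≈ 40515.8 m.
Maximum E–W displacement: 5e-07 × 40515.8 = 0.0202579 m.

0.0203 meters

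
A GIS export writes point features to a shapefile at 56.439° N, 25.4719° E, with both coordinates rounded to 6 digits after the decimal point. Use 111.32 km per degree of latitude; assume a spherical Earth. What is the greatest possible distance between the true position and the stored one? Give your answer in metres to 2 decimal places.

Rounding to 6 decimal places leaves each coordinate within ±5e-07° of the true value.
N–S: 5e-07° × 111320 m/° = 0.05566 m.
E–W at 56.439°: 5e-07° × 111320 × cos 56.439° = 5e-07 × 111320 × 0.5528 ≈ 0.0307702 m.
Combining orthogonally: (0.05566² + 0.0307702²)^½ ≈ 0.0635991 m.

0.06 metres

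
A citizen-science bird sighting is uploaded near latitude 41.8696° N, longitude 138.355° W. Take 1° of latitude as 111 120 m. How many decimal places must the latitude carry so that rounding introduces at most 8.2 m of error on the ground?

One degree of latitude covers 111120 m.
With N decimal places the half-ulp bound is 0.5·10⁻ᴺ°, or 0.5·10⁻ᴺ × 111120 m on the ground.
Setting 55560 × 10⁻ᴺ ≤ 8.2 gives 10ᴺ ≥ 6776, i.e. N ≥ 3.83.
N = 3 would give 55.6 m (too coarse); N = 4 gives 5.56 m ≤ 8.2 m.

4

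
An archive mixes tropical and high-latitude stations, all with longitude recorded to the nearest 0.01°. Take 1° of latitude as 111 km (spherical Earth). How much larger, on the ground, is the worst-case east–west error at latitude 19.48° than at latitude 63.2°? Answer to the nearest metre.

273 metres

Rounding to 2 decimal places leaves the longitude within ±0.005° of the true value.
Error at 19.48° = 0.005° × 111000 × cos 19.48° ≈ 555 × 0.9428 = 523.23 m.
At 63.2°: 0.005° × 111000 × cos 63.2° = 0.005 × 111000 × 0.4509 ≈ 250.24 m.
So the lower-latitude error exceeds the higher by 523.23 − 250.24 = 272.99 m.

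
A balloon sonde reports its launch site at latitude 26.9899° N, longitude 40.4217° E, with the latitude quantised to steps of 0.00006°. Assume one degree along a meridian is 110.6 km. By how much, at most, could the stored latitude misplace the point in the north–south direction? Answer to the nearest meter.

3 meters

With a 0.00006° grid the true value lies within half a step, ±0.00006°/2 = ±3e-05°, of the stored one.
So the N–S error is at most 3e-05 × 110600 = 3.318 m.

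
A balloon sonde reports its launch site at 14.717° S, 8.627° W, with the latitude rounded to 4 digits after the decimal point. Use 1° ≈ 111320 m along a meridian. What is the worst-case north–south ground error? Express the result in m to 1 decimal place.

Rounding to 4 decimal places leaves the latitude within ±5e-05° of the true value.
Along the meridian that is 5e-05° × 111320 m/° = 5.566 m.

5.6 m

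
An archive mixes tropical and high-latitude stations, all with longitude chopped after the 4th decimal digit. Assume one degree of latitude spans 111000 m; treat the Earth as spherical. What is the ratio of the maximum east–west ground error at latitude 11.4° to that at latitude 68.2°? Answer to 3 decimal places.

2.640

Truncating at 4 decimal places can drop up to a full unit in the last place, so the longitude may be off by as much as 0.0001°.
Error at 11.4° = 0.0001° × 111000 × cos 11.4° ≈ 11.1 × 0.9803 = 10.881 m.
At 68.2°: 0.0001° × 111000 × cos 68.2° = 0.0001 × 111000 × 0.3714 ≈ 4.1222 m.
The ratio reduces to cos 11.4° / cos 68.2° = 0.9803/0.3714 ≈ 2.6396.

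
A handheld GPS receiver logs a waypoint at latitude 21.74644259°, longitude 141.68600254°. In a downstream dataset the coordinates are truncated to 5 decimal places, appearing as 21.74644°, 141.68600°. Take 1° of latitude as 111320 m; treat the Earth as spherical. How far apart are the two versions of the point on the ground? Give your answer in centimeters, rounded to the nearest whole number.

39 centimeters

Δlat = 21.74644259 − 21.74644 = +0.00000259°; Δlon = 141.68600254 − 141.68600 = +0.00000254°.
N–S: 0.00000259° × 111320 m/° = 0.288319 m.
East–west at this latitude: 0.00000254° × 111320 × cos 21.7464° ≈ 0.00000254 × 103398 = 0.26263 m.
Hypotenuse of the two orthogonal shifts: √(0.288319² + 0.26263²) = 0.390003 m.
That is 0.390003 m = 39 cm.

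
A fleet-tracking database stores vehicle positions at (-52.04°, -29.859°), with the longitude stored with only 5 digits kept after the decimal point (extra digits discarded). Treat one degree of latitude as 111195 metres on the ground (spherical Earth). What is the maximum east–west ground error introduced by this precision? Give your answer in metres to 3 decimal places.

Truncating at 5 decimal places can drop up to a full unit in the last place, so the longitude may be off by as much as 1e-05°.
Parallels shrink by cos φ, so at 52.04° a degree of longitude is 111195 × 0.6151 ≈ 68397.3 m.
East–west error: 1e-05° × 68397.3 m/° ≈ 0.683973 m.

0.684 metres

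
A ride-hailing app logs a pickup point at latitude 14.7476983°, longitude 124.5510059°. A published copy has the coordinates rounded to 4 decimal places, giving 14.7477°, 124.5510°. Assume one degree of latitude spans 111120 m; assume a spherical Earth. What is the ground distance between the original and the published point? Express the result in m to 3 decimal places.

The latitude changed by -0.0000017° and the longitude by +0.0000059°.
N–S: -0.0000017° × 111120 m/° = -0.188904 m.
E–W at 14.7477°: 0.0000059° × 111120 × cos 14.7477° = 0.0000059 × 111120 × 0.9671 ≈ 0.63401 m.
Combined displacement = (0.188904² + 0.63401²)^½ ≈ 0.661554 m.

0.662 m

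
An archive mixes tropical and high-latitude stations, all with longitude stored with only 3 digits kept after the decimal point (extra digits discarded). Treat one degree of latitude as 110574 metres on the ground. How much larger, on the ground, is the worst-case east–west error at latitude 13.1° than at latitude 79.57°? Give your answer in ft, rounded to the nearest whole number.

Truncating at 3 decimal places can drop up to a full unit in the last place, so the longitude may be off by as much as 0.001°.
At 13.1°: 0.001° × 110574 × cos 13.1° = 0.001 × 110574 × 0.9740 ≈ 107.7 m.
At 79.57°: 0.001° × 110574 × cos 79.57° = 0.001 × 110574 × 0.1810 ≈ 20.018 m.
Difference: 107.7 − 20.018 = 87.679 m.
Converting: 87.6788 m × 3.2808 ft/m ≈ 287.66 ft.

288 ft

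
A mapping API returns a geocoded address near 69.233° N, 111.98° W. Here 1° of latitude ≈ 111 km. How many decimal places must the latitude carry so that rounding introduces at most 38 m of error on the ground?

4 decimal places

One degree of latitude covers 111000 m.
N decimal places → at most half a unit in the last place, 0.5 × 10⁻ᴺ° = 111000/2 × 10⁻ᴺ m.
Need 0.5 × 111000 × 10⁻ᴺ ≤ 38 → 10⁻ᴺ ≤ 6.847e-04, so N ≥ 3.16.
At 3 places the error can reach 55.5 m, but 4 places keeps it to 5.55 m.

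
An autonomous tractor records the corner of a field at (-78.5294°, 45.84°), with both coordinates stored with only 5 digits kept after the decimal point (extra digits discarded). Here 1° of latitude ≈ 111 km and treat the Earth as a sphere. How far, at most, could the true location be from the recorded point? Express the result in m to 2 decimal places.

1.13 m

Truncating at 5 decimal places can drop up to a full unit in the last place, so each coordinate may be off by as much as 1e-05°.
North–south component: 1e-05° × 111000 = 1.11 m.
Longitude error → 1e-05 × 111000 × cos 78.5294° = 1e-05 × 111000 × 0.1989 ≈ 0.22074 m.
The two errors are perpendicular, so the maximum displacement is √(1.11² + 0.22074²) ≈ 1.13174 m.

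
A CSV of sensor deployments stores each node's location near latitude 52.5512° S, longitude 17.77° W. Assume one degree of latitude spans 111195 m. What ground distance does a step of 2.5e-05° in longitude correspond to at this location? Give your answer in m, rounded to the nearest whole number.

2 m

At 52.5512° a degree of longitude is 111195 × cos 52.5512° ≈ 67612.4 m, so 2.5e-05° corresponds to 1.69031 m.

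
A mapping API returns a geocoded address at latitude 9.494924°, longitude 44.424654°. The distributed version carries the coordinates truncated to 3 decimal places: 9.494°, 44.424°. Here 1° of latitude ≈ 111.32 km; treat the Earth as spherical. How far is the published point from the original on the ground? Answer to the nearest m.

Δlat = 9.494924 − 9.494 = +0.000924°; Δlon = 44.424654 − 44.424 = +0.000654°.
North–south shift: 0.000924 × 111320 = 102.86 m.
East–west at this latitude: 0.000654° × 111320 × cos 9.494° ≈ 0.000654 × 109795 = 71.8061 m.
Hypotenuse of the two orthogonal shifts: √(102.86² + 71.8061²) = 125.444 m.

125 m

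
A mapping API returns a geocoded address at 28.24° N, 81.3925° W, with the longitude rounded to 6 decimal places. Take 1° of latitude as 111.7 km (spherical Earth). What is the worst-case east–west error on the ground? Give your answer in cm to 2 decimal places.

Rounding to 6 decimal places leaves the longitude within ±5e-07° of the true value.
One degree of longitude at 28.24° is 111700 × cos 28.24° ≈ 111700 × 0.8810 = 98404.7 m.
Maximum E–W displacement: 5e-07 × 98404.7 = 0.0492024 m.
That is 0.0492024 m = 4.9202 cm.

4.92 cm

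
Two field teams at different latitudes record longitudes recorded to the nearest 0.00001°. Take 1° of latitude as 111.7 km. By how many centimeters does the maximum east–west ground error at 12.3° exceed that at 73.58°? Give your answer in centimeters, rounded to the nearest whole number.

Rounding to 5 decimal places leaves the longitude within ±5e-06° of the true value.
Error at 12.3° = 5e-06° × 111700 × cos 12.3° ≈ 0.5585 × 0.9770 = 0.54568 m.
At 73.58°: 5e-06° × 111700 × cos 73.58° = 5e-06 × 111700 × 0.2827 ≈ 0.15787 m.
Difference: 0.54568 − 0.15787 = 0.38781 m.
That is 0.387805 m = 38.781 cm.

39 centimeters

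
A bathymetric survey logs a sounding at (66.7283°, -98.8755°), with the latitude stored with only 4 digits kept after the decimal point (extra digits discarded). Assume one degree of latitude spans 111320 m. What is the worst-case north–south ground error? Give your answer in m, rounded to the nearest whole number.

Truncating at 4 decimal places can drop up to a full unit in the last place, so the latitude may be off by as much as 0.0001°.
North–south distance: 0.0001° × 111320 m/° = 11.132 m.

11 m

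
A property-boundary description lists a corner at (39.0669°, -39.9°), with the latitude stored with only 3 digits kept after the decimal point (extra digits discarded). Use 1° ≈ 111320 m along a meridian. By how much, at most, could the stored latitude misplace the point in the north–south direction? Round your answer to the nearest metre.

111 metres

Truncating at 3 decimal places can drop up to a full unit in the last place, so the latitude may be off by as much as 0.001°.
North–south distance: 0.001° × 111320 m/° = 111.32 m.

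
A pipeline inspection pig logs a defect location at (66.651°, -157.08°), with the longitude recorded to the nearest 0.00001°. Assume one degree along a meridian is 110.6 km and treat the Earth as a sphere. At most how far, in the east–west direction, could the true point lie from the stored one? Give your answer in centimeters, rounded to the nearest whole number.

22 centimeters

Rounding to 5 decimal places leaves the longitude within ±5e-06° of the true value.
One degree of longitude at 66.651° is 110600 × cos 66.651° ≈ 110600 × 0.3963 = 43834.2 m.
So at most 5e-06° × 43834.2 ≈ 0.219171 m east–west.
That is 0.219171 m = 21.917 cm.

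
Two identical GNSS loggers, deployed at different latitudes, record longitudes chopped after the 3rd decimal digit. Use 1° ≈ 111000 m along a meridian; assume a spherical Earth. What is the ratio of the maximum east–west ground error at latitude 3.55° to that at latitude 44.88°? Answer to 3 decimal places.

Truncating at 3 decimal places can drop up to a full unit in the last place, so the longitude may be off by as much as 0.001°.
Error at 3.55° = 0.001° × 111000 × cos 3.55° ≈ 111 × 0.9981 = 110.79 m.
Error at 44.88° = 0.001° × 111000 × cos 44.88° ≈ 111 × 0.7086 = 78.653 m.
The ratio reduces to cos 3.55° / cos 44.88° = 0.9981/0.7086 ≈ 1.4086.

1.409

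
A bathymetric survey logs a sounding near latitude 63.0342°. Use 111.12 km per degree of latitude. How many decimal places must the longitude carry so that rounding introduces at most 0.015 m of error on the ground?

7

At 63.0342° one degree of longitude covers 111120 × cos 63.0342° ≈ 111120 × 0.4535 ≈ 50388.3 m.
With N decimal places the half-ulp bound is 0.5·10⁻ᴺ°, or 0.5·10⁻ᴺ × 50388.3 m on the ground.
Need 0.5 × 50388.3 × 10⁻ᴺ ≤ 0.015 → 10⁻ᴺ ≤ 5.954e-07, so N ≥ 6.23.
So 7 decimal places suffice (0.00252 m); 6 would allow up to 0.0252 m.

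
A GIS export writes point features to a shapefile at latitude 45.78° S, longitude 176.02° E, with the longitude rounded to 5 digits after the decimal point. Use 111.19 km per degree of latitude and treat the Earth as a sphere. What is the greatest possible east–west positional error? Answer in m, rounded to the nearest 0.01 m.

0.39 m

Rounding to 5 decimal places leaves the longitude within ±5e-06° of the true value.
Parallels shrink by cos φ, so at 45.78° a degree of longitude is 111190 × 0.6974 ≈ 77545.6 m.
So at most 5e-06° × 77545.6 ≈ 0.387728 m east–west.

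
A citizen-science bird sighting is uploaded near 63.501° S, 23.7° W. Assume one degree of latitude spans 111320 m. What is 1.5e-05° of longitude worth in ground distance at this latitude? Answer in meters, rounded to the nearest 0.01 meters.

One degree of longitude here spans 111320 × cos 63.501° = 111320 × 0.4462 ≈ 49669 m; 1.5e-05° of that is 0.745035 m.

0.75 meters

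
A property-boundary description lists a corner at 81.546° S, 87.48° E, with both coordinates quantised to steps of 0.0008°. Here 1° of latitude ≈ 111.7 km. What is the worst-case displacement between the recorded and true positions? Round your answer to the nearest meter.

With a 0.0008° grid the true value lies within half a step, ±0.0008°/2 = ±0.0004°, of the stored one.
N–S: 0.0004° × 111700 m/° = 44.68 m.
East–west component at 81.546°: 0.0004° × 111700 × cos 81.546° ≈ 0.0004 × 16421.6 ≈ 6.56864 m.
The two errors are perpendicular, so the maximum displacement is √(44.68² + 6.56864²) ≈ 45.1603 m.

45 meters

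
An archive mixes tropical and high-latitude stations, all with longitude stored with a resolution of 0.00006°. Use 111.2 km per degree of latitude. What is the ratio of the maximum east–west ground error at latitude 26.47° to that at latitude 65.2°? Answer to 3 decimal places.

With a 0.00006° grid the true value lies within half a step, ±0.00006°/2 = ±3e-05°, of the stored one.
Error at 26.47° = 3e-05° × 111200 × cos 26.47° ≈ 3.336 × 0.8952 = 2.9863 m.
Error at 65.2° = 3e-05° × 111200 × cos 65.2° ≈ 3.336 × 0.4195 = 1.3993 m.
Ratio: 2.9863 / 1.3993 = cos 26.47° / cos 65.2° ≈ 2.1341.

2.134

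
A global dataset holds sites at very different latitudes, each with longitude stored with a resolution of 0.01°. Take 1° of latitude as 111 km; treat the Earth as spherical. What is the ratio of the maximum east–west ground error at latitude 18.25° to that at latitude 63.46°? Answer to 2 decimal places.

With a 0.01° grid the true value lies within half a step, ±0.01°/2 = ±0.005°, of the stored one.
Error at 18.25° = 0.005° × 111000 × cos 18.25° ≈ 555 × 0.9497 = 527.08 m.
Error at 63.46° = 0.005° × 111000 × cos 63.46° ≈ 555 × 0.4468 = 247.99 m.
The ratio reduces to cos 18.25° / cos 63.46° = 0.9497/0.4468 ≈ 2.1255.

2.13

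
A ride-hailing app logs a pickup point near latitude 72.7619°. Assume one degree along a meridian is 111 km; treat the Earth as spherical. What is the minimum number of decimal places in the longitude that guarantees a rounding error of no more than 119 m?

3

At 72.7619° one degree of longitude covers 111000 × cos 72.7619° ≈ 111000 × 0.2963 ≈ 32894.1 m.
With N decimal places the half-ulp bound is 0.5·10⁻ᴺ°, or 0.5·10⁻ᴺ × 32894.1 m on the ground.
Setting 16447 × 10⁻ᴺ ≤ 119 gives 10ᴺ ≥ 138.2, i.e. N ≥ 2.14.
So 3 decimal places suffice (16.4 m); 2 would allow up to 164 m.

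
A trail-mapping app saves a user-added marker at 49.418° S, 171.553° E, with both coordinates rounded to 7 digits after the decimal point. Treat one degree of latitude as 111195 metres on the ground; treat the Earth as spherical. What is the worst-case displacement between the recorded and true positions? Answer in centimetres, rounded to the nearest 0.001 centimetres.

Rounding to 7 decimal places leaves each coordinate within ±5e-08° of the true value.
Latitude error → 5e-08 × 111195 = 0.00555975 m along the meridian.
E–W at 49.418°: 5e-08° × 111195 × cos 49.418° = 5e-08 × 111195 × 0.6505 ≈ 0.00361682 m.
Worst case both components are at the extreme and orthogonal: √(0.00555975² + 0.00361682²) ≈ 0.00663266 m.
That is 0.00663266 m = 0.66327 cm.

0.663 centimetres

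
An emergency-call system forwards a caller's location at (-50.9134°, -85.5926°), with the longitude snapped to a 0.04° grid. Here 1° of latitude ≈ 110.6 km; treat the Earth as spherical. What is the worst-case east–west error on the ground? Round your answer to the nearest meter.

1395 meters

With a 0.04° grid the true value lies within half a step, ±0.04°/2 = ±0.02°, of the stored one.
One degree of longitude at 50.9134° is 110600 × cos 50.9134° ≈ 110600 × 0.6305 = 69732.7 m.
East–west error: 0.02° × 69732.7 m/° ≈ 1394.65 m.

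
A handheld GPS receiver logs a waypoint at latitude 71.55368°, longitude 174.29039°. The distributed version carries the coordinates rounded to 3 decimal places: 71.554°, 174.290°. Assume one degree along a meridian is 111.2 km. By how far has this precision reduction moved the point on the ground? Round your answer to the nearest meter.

38 meters

Δlat = 71.55368 − 71.554 = -0.00032°; Δlon = 174.29039 − 174.290 = +0.00039°.
N–S: -0.00032° × 111200 m/° = -35.584 m.
E–W at 71.554°: 0.00039° × 111200 × cos 71.554° = 0.00039 × 111200 × 0.3164 ≈ 13.7221 m.
Combined displacement = (35.584² + 13.7221²)^½ ≈ 38.1381 m.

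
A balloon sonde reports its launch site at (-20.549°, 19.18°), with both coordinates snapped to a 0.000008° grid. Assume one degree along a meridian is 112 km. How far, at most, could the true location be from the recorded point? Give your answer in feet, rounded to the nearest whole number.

With a 0.000008° grid the true value lies within half a step, ±0.000008°/2 = ±4e-06°, of the stored one.
Latitude error → 4e-06 × 112000 = 0.448 m along the meridian.
East–west component at 20.549°: 4e-06° × 112000 × cos 20.549° ≈ 4e-06 × 104874 ≈ 0.419495 m.
Combining orthogonally: (0.448² + 0.419495²)^½ ≈ 0.613743 m.
Converting: 0.613743 m × 3.2808 ft/m ≈ 2.0136 ft.

2 feet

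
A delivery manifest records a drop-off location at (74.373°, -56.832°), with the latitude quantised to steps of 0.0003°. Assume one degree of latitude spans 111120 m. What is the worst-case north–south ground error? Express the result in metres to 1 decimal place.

With a 0.0003° grid the true value lies within half a step, ±0.0003°/2 = ±0.00015°, of the stored one.
So the N–S error is at most 0.00015 × 111120 = 16.668 m.

16.7 metres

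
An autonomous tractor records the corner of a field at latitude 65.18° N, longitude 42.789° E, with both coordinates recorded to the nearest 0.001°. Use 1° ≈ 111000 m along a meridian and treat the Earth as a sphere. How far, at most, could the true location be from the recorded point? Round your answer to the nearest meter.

Rounding to 3 decimal places leaves each coordinate within ±0.0005° of the true value.
North–south component: 0.0005° × 111000 = 55.5 m.
Longitude error → 0.0005 × 111000 × cos 65.18° = 0.0005 × 111000 × 0.4198 ≈ 23.2972 m.
Worst case both components are at the extreme and orthogonal: √(55.5² + 23.2972²) ≈ 60.1914 m.

60 meters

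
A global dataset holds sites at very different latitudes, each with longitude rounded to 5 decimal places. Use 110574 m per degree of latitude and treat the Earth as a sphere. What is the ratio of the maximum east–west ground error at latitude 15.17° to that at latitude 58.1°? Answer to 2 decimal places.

Rounding to 5 decimal places leaves the longitude within ±5e-06° of the true value.
Error at 15.17° = 5e-06° × 110574 × cos 15.17° ≈ 0.55287 × 0.9652 = 0.5336 m.
Error at 58.1° = 5e-06° × 110574 × cos 58.1° ≈ 0.55287 × 0.5284 = 0.29216 m.
Ratio: 0.5336 / 0.29216 = cos 15.17° / cos 58.1° ≈ 1.8264.

1.83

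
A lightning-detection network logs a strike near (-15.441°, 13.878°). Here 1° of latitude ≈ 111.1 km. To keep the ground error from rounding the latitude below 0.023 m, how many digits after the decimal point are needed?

One degree of latitude covers 111100 m.
With N decimal places the half-ulp bound is 0.5·10⁻ᴺ°, or 0.5·10⁻ᴺ × 111100 m on the ground.
Need 0.5 × 111100 × 10⁻ᴺ ≤ 0.023 → 10⁻ᴺ ≤ 4.140e-07, so N ≥ 6.38.
So 7 decimal places suffice (0.00556 m); 6 would allow up to 0.0555 m.

7 decimal places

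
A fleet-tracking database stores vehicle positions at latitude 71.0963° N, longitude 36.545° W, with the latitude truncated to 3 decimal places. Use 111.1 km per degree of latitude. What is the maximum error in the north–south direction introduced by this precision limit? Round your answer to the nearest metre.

Truncating at 3 decimal places can drop up to a full unit in the last place, so the latitude may be off by as much as 0.001°.
So the N–S error is at most 0.001 × 111100 = 111.1 m.

111 metres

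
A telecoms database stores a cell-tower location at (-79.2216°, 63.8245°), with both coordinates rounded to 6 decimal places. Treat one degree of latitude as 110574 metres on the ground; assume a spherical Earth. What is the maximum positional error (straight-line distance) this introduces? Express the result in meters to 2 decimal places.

Rounding to 6 decimal places leaves each coordinate within ±5e-07° of the true value.
Latitude error → 5e-07 × 110574 = 0.055287 m along the meridian.
Longitude error → 5e-07 × 110574 × cos 79.2216° = 5e-07 × 110574 × 0.1870 ≈ 0.0103393 m.
Worst case both components are at the extreme and orthogonal: √(0.055287² + 0.0103393²) ≈ 0.0562455 m.

0.06 meters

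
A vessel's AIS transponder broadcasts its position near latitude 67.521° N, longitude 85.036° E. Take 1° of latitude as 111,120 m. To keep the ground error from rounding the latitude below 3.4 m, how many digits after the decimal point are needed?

5 decimal places

One degree of latitude covers 111120 m.
With N decimal places the half-ulp bound is 0.5·10⁻ᴺ°, or 0.5·10⁻ᴺ × 111120 m on the ground.
Setting 55560 × 10⁻ᴺ ≤ 3.4 gives 10ᴺ ≥ 1.634e+04, i.e. N ≥ 4.21.
N = 4 would give 5.56 m (too coarse); N = 5 gives 0.556 m ≤ 3.4 m.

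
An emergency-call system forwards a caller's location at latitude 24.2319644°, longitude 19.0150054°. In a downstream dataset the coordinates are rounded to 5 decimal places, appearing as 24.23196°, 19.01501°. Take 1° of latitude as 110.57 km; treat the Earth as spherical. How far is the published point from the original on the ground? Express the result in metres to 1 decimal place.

0.7 metres

Δlat = 24.2319644 − 24.23196 = +0.0000044°; Δlon = 19.0150054 − 19.01501 = -0.0000046°.
N–S: 0.0000044° × 110570 m/° = 0.486508 m.
East–west at this latitude: -0.0000046° × 110570 × cos 24.232° ≈ -0.0000046 × 100828 = -0.463808 m.
Distance: √(0.486508² + 0.463808²) ≈ 0.672167 m.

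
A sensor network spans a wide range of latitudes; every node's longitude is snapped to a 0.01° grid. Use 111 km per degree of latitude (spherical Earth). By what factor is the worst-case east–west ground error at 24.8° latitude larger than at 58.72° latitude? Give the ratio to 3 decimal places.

With a 0.01° grid the true value lies within half a step, ±0.01°/2 = ±0.005°, of the stored one.
At 24.8°: 0.005° × 111000 × cos 24.8° = 0.005 × 111000 × 0.9078 ≈ 503.82 m.
Error at 58.72° = 0.005° × 111000 × cos 58.72° ≈ 555 × 0.5192 = 288.17 m.
Ratio: 503.82 / 288.17 = cos 24.8° / cos 58.72° ≈ 1.7483.

1.748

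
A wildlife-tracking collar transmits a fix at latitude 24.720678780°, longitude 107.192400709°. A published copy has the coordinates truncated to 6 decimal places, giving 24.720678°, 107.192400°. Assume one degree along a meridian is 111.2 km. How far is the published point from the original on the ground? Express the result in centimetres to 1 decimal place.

Δlat = 24.720678780 − 24.720678 = +0.000000780°; Δlon = 107.192400709 − 107.192400 = +0.000000709°.
North–south shift: 0.000000780 × 111200 = 0.086736 m.
East–west at this latitude: 0.000000709° × 111200 × cos 24.7207° ≈ 0.000000709 × 101009 = 0.0716156 m.
Combined displacement = (0.086736² + 0.0716156²)^½ ≈ 0.112481 m.
That is 0.112481 m = 11.248 cm.

11.2 centimetres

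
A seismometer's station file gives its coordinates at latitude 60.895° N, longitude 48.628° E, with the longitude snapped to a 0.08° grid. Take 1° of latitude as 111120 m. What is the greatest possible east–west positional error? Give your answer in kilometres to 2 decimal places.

With a 0.08° grid the true value lies within half a step, ±0.08°/2 = ±0.04°, of the stored one.
At latitude 60.895° a degree of longitude spans 111120 m × cos 60.895° = 111120 × 0.4864 ≈ 54050.1 m.
East–west error: 0.04° × 54050.1 m/° ≈ 2162 m.
That is 2162 m = 2.162 km.

2.16 kilometres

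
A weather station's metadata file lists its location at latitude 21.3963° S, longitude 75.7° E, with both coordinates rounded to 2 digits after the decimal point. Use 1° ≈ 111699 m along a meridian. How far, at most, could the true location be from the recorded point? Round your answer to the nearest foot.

Rounding to 2 decimal places leaves each coordinate within ±0.005° of the true value.
North–south component: 0.005° × 111699 = 558.495 m.
Longitude error → 0.005 × 111699 × cos 21.3963° = 0.005 × 111699 × 0.9311 ≈ 520.003 m.
Combining orthogonally: (558.495² + 520.003²)^½ ≈ 763.099 m.
Converting: 763.099 m × 3.2808 ft/m ≈ 2503.6 ft.

2504 feet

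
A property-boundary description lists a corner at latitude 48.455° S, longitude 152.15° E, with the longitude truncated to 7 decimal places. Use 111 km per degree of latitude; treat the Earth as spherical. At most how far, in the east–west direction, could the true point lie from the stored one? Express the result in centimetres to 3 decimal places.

0.736 centimetres

Truncating at 7 decimal places can drop up to a full unit in the last place, so the longitude may be off by as much as 1e-07°.
At latitude 48.455° a degree of longitude spans 111000 m × cos 48.455° = 111000 × 0.6632 ≈ 73616.1 m.
Maximum E–W displacement: 1e-07 × 73616.1 = 0.00736161 m.
That is 0.00736161 m = 0.73616 cm.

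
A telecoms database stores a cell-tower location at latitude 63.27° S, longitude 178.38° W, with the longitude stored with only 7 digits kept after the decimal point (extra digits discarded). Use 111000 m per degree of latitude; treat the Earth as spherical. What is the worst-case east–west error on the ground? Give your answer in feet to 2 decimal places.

0.02 feet

Truncating at 7 decimal places can drop up to a full unit in the last place, so the longitude may be off by as much as 1e-07°.
At latitude 63.27° a degree of longitude spans 111000 m × cos 63.27° = 111000 × 0.4498 ≈ 49926.3 m.
Maximum E–W displacement: 1e-07 × 49926.3 = 0.00499263 m.
Converting: 0.00499263 m × 3.2808 ft/m ≈ 0.01638 ft.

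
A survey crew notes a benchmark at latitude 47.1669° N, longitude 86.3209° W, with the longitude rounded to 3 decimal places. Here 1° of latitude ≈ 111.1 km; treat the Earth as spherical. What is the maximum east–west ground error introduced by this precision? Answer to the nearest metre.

38 metres

Rounding to 3 decimal places leaves the longitude within ±0.0005° of the true value.
At latitude 47.1669° a degree of longitude spans 111100 m × cos 47.1669° = 111100 × 0.6799 ≈ 75533 m.
East–west error: 0.0005° × 75533 m/° ≈ 37.7665 m.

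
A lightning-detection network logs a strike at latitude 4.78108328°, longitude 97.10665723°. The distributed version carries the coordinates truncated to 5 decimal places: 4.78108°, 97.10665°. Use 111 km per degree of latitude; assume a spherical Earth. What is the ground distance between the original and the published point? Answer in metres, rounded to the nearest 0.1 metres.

0.9 metres

The latitude changed by +0.00000328° and the longitude by +0.00000723°.
N–S: 0.00000328° × 111000 m/° = 0.36408 m.
East–west at this latitude: 0.00000723° × 111000 × cos 4.78108° ≈ 0.00000723 × 110614 = 0.799738 m.
Hypotenuse of the two orthogonal shifts: √(0.36408² + 0.799738²) = 0.878712 m.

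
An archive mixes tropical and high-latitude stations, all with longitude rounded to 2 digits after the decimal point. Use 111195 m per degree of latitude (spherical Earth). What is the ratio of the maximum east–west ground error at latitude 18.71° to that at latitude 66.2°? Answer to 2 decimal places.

Rounding to 2 decimal places leaves the longitude within ±0.005° of the true value.
Error at 18.71° = 0.005° × 111195 × cos 18.71° ≈ 555.98 × 0.9472 = 526.59 m.
At 66.2°: 0.005° × 111195 × cos 66.2° = 0.005 × 111195 × 0.4035 ≈ 224.36 m.
Ratio: 526.59 / 224.36 = cos 18.71° / cos 66.2° ≈ 2.3471.

2.35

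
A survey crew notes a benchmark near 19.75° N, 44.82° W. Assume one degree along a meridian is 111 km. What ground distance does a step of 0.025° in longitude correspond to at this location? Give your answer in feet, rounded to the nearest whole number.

8569 feet

At 19.75° a degree of longitude is 111000 × cos 19.75° ≈ 104471 m, so 0.025° corresponds to 2611.76 m.
Converting: 2611.76 m × 3.2808 ft/m ≈ 8568.8 ft.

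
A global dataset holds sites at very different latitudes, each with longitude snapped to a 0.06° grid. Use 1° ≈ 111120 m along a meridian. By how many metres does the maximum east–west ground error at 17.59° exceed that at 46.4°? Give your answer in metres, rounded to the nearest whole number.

With a 0.06° grid the true value lies within half a step, ±0.06°/2 = ±0.03°, of the stored one.
Error at 17.59° = 0.03° × 111120 × cos 17.59° ≈ 3333.6 × 0.9532 = 3177.7 m.
Error at 46.4° = 0.03° × 111120 × cos 46.4° ≈ 3333.6 × 0.6896 = 2298.9 m.
Difference: 3177.7 − 2298.9 = 878.82 m.

879 metres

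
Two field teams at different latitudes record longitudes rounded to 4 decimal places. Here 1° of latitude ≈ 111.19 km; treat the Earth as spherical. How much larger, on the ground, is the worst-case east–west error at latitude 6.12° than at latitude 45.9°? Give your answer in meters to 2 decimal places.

Rounding to 4 decimal places leaves the longitude within ±5e-05° of the true value.
At 6.12°: 5e-05° × 111190 × cos 6.12° = 5e-05 × 111190 × 0.9943 ≈ 5.5278 m.
Error at 45.9° = 5e-05° × 111190 × cos 45.9° ≈ 5.5595 × 0.6959 = 3.8689 m.
Difference: 5.5278 − 3.8689 = 1.6589 m.

1.66 meters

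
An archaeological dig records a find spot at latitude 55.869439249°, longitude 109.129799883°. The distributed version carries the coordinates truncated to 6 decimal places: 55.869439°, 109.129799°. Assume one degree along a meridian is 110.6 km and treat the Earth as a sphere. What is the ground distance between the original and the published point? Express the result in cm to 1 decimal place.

The latitude changed by +0.000000249° and the longitude by +0.000000883°.
North–south shift: 0.000000249 × 110600 = 0.0275394 m.
E–W at 55.8694°: 0.000000883° × 110600 × cos 55.8694° = 0.000000883 × 110600 × 0.5611 ≈ 0.054795 m.
Hypotenuse of the two orthogonal shifts: √(0.0275394² + 0.054795²) = 0.0613263 m.
That is 0.0613263 m = 6.1326 cm.

6.1 cm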